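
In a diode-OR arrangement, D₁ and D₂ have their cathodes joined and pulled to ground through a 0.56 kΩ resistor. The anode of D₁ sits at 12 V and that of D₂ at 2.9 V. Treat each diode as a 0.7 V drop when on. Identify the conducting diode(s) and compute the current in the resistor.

Assume both conduct. Then node N would need to be at both 12−0.7 = 11.3 V and 2.9−0.7 = 2.2 V, which is impossible.
Assume only D₁ conducts: V_N = 12 − 0.7 = 11.3 V, so I_R = 11.3/0.56 = 20.2 mA.
Check D₂: its anode-to-cathode voltage is 2.9 − 11.3 = -8.4 V < 0.7 V, so it is off. The assumption is consistent.

Only D₁ conducts; I_R ≈ 20 mA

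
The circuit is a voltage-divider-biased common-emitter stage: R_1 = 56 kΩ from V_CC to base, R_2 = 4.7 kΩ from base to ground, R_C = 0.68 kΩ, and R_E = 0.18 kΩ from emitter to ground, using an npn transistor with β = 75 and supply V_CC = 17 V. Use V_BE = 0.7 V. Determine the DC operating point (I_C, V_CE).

Thevenize the base divider: V_Th = V_CC·R_2/(R_1+R_2) = 17×4.7/60.7 = 1.32 V, R_Th = R_1‖R_2 = 4.34 kΩ.
Base-emitter loop: V_Th = I_B·R_Th + V_BE + (β+1)I_B·R_E, so I_B = (1.32 − 0.7) / (4.34 + 76×0.18) = 0.0342 mA.
I_C = β·I_B = 75×0.0342 = 2.57 mA, and I_E = (β+1)I_B = 2.6 mA.
V_CE = V_CC − I_C·R_C − I_E·R_E = 17 − 2.57×0.68 − 2.6×0.18 = 14.8 V.
V_CE = 14.8 V > 0.2 V confirms active-region operation.

I_C ≈ 2.6 mA, V_CE ≈ 15 V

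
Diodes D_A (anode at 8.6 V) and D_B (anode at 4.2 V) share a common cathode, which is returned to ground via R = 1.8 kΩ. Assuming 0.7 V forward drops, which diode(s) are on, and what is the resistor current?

Assume both conduct. Then node N would need to be at both 8.6−0.7 = 7.9 V and 4.2−0.7 = 3.5 V, which is impossible.
Assume only D_A conducts: V_N = 8.6 − 0.7 = 7.9 V, so I_R = 7.9/1.8 = 4.39 mA.
Check D_B: its anode-to-cathode voltage is 4.2 − 7.9 = -3.7 V < 0.7 V, so it is off. The assumption is consistent.

Only D_A conducts; I_R ≈ 4.4 mA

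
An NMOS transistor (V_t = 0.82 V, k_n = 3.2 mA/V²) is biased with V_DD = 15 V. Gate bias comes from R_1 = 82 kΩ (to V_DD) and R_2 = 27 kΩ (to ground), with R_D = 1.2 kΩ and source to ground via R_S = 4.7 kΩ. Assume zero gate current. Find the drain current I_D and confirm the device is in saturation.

I_D ≈ 0.5 mA

V_G = V_DD·R_2/(R_1+R_2) = 15×27/109 = 3.72 V.
Assume saturation: I_D = (k_n/2)(V_GS − V_t)² with V_GS = V_G − I_D·R_S = 3.72 − 4.7·I_D.
Substituting gives 35.3·I_D² − 44.5·I_D + 13.4 = 0, with roots I_D = 0.497 or 0.763 mA.
The root I_D = 0.763 mA gives V_GS = 0.129 V ≤ V_t, so take I_D = 0.497 mA.
Then V_GS = 1.38 V and V_DS = V_DD − I_D(R_D+R_S) = 15 − 0.497×5.9 = 12.1 V.
Saturation requires V_DS ≥ V_GS − V_t = 0.558 V; 12.1 ≥ 0.558 ✓.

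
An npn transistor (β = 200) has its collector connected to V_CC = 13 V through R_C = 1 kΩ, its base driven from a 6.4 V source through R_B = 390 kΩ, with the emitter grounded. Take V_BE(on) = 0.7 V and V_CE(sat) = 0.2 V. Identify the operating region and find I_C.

Assume active. Base-emitter loop: I_B = (V_BB − V_BE)/R_B = (6.4 − 0.7)/390 = 0.0146 mA.
I_C = β·I_B = 200×0.0146 = 2.92 mA.
V_CE = V_CC − I_C·R_C = 13 − 2.92×1 = 10.1 V > V_CE(sat), so the active-region assumption holds.

active; I_C ≈ 2.9 mA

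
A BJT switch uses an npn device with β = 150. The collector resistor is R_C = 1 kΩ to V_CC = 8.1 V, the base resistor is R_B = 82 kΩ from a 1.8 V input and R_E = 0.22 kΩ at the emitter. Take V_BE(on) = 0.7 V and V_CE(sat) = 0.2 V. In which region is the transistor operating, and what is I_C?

Assume active. Base-emitter loop: I_B = (V_BB − V_BE)/(R_B + (β+1)R_E) = (1.8 − 0.7)/(82 + 151×0.22) = 0.00955 mA.
I_C = β·I_B = 150×0.00955 = 1.43 mA.
V_CE = V_CC − I_C·R_C − I_E·R_E = 8.1 − 1.43×1 − 1.44×0.22 = 6.35 V > V_CE(sat), so the active-region assumption holds.

active; I_C ≈ 1.4 mA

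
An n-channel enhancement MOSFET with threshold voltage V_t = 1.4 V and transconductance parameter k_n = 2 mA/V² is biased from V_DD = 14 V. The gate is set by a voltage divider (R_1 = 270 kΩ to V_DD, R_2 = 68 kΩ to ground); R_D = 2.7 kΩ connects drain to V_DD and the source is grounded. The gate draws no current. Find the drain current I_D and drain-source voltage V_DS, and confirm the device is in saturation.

I_D ≈ 2 mA, V_DS ≈ 8.6 V

V_G = V_DD·R_2/(R_1+R_2) = 14×68/338 = 2.82 V. With the source grounded, V_GS = V_G = 2.82 V.
Assume saturation: I_D = (k_n/2)(V_GS − V_t)² = (2/2)×(2.82 − 1.4)² = 1×1.42² = 2.01 mA.
V_DS = V_DD − I_D·R_D = 14 − 2.01×2.7 = 8.58 V.
Saturation requires V_DS ≥ V_GS − V_t = 1.42 V; 8.58 ≥ 1.42 ✓.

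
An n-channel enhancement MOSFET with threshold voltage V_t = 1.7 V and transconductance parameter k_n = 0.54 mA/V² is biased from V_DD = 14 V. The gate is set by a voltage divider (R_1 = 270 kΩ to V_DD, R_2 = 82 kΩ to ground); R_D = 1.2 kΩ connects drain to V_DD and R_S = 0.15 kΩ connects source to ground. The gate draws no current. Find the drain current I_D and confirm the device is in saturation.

V_G = V_DD·R_2/(R_1+R_2) = 14×82/352 = 3.26 V.
Assume saturation: I_D = (k_n/2)(V_GS − V_t)² with V_GS = V_G − I_D·R_S = 3.26 − 0.15·I_D.
Substituting gives 0.00607·I_D² − 1.13·I_D + 0.658 = 0, with roots I_D = 0.586 or 185 mA.
The root I_D = 185 mA gives V_GS = -24.5 V ≤ V_t, so take I_D = 0.586 mA.
Then V_GS = 3.17 V and V_DS = V_DD − I_D(R_D+R_S) = 14 − 0.586×1.35 = 13.2 V.
Saturation requires V_DS ≥ V_GS − V_t = 1.47 V; 13.2 ≥ 1.47 ✓.

I_D ≈ 0.59 mA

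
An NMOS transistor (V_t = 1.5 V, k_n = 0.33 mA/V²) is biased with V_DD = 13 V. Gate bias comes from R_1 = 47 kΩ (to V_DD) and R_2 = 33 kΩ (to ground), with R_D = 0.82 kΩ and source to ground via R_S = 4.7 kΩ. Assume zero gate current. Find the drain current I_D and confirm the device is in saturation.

V_G = V_DD·R_2/(R_1+R_2) = 13×33/80 = 5.36 V.
Assume saturation: I_D = (k_n/2)(V_GS − V_t)² with V_GS = V_G − I_D·R_S = 5.36 − 4.7·I_D.
Substituting gives 3.64·I_D² − 6.99·I_D + 2.46 = 0, with roots I_D = 0.465 or 1.45 mA.
The root I_D = 1.45 mA gives V_GS = -1.47 V ≤ V_t, so take I_D = 0.465 mA.
Then V_GS = 3.18 V and V_DS = V_DD − I_D(R_D+R_S) = 13 − 0.465×5.52 = 10.4 V.
Saturation requires V_DS ≥ V_GS − V_t = 1.68 V; 10.4 ≥ 1.68 ✓.

I_D ≈ 0.46 mA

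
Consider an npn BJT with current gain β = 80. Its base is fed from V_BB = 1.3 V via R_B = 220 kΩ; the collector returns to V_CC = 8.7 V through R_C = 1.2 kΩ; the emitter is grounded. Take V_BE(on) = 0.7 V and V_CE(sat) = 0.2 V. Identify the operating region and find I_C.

active; I_C ≈ 0.22 mA

Assume active. Base-emitter loop: I_B = (V_BB − V_BE)/R_B = (1.3 − 0.7)/220 = 0.00273 mA.
I_C = β·I_B = 80×0.00273 = 0.218 mA.
V_CE = V_CC − I_C·R_C = 8.7 − 0.218×1.2 = 8.44 V > V_CE(sat), so the active-region assumption holds.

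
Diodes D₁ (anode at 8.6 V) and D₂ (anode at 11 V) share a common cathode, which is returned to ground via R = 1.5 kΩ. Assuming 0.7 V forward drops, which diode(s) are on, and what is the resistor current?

Only D₂ conducts; I_R ≈ 6.9 mA

Assume both conduct. Then node N would need to be at both 8.6−0.7 = 7.9 V and 11−0.7 = 10.3 V, which is impossible.
Assume only D₂ conducts: V_N = 11 − 0.7 = 10.3 V, so I_R = 10.3/1.5 = 6.87 mA.
Check D₁: its anode-to-cathode voltage is 8.6 − 10.3 = -1.7 V < 0.7 V, so it is off. The assumption is consistent.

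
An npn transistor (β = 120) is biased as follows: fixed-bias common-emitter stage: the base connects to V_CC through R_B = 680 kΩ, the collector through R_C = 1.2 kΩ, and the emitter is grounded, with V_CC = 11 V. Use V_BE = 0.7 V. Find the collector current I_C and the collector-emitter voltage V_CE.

Base loop: V_CC = I_B·R_B + V_BE, so I_B = (11 − 0.7)/680 kΩ = 0.0151 mA.
In the active region I_C = β·I_B = 120 × 0.0151 = 1.82 mA.
Collector loop: V_CE = V_CC − I_C·R_C = 11 − 1.82×1.2 = 8.82 V.
Since V_CE = 8.82 V > V_CE(sat) ≈ 0.2 V, the transistor is in the active region as assumed.

I_C ≈ 1.8 mA, V_CE ≈ 8.8 V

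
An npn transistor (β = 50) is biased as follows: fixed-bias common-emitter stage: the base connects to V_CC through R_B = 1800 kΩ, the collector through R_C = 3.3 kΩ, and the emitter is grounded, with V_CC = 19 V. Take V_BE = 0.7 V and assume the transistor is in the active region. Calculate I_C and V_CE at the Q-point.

Base loop: V_CC = I_B·R_B + V_BE, so I_B = (19 − 0.7)/1800 kΩ = 0.0102 mA.
In the active region I_C = β·I_B = 50 × 0.0102 = 0.508 mA.
Collector loop: V_CE = V_CC − I_C·R_C = 19 − 0.508×3.3 = 17.3 V.
Since V_CE = 17.3 V > V_CE(sat) ≈ 0.2 V, the transistor is in the active region as assumed.

I_C ≈ 0.51 mA, V_CE ≈ 17 V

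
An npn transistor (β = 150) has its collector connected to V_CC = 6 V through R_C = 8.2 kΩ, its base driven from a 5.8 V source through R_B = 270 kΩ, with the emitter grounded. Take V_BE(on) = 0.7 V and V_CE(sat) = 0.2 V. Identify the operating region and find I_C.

saturation; I_C ≈ 0.71 mA

Assume active: I_B = (5.8 − 0.7)/270 = 0.0189 mA, giving I_C = β·I_B = 2.83 mA.
But then V_CE = 6 − 2.83×8.2 = -17.2 V < V_CE(sat) = 0.2 V — impossible in the active region.
So the transistor is saturated. With V_CE = 0.2 V, I_C = (V_CC − 0.2)/R_C = 5.8/8.2 = 0.707 mA.
Check: β·I_B = 2.83 mA > I_C = 0.707 mA, confirming saturation.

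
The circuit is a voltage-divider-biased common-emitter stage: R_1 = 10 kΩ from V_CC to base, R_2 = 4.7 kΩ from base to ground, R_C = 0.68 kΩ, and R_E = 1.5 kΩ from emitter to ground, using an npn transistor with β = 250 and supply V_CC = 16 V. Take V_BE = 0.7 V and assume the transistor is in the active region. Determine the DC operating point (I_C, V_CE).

Thevenize the base divider: V_Th = V_CC·R_2/(R_1+R_2) = 16×4.7/14.7 = 5.12 V, R_Th = R_1‖R_2 = 3.2 kΩ.
Base-emitter loop: V_Th = I_B·R_Th + V_BE + (β+1)I_B·R_E, so I_B = (5.12 − 0.7) / (3.2 + 251×1.5) = 0.0116 mA.
I_C = β·I_B = 250×0.0116 = 2.91 mA, and I_E = (β+1)I_B = 2.92 mA.
V_CE = V_CC − I_C·R_C − I_E·R_E = 16 − 2.91×0.68 − 2.92×1.5 = 9.64 V.
V_CE = 9.64 V > 0.2 V confirms active-region operation.

I_C ≈ 2.9 mA, V_CE ≈ 9.6 V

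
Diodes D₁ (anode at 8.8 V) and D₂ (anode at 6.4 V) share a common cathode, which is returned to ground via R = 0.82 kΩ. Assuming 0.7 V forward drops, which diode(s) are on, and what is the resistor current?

Assume both conduct. Then node N would need to be at both 8.8−0.7 = 8.1 V and 6.4−0.7 = 5.7 V, which is impossible.
Assume only D₁ conducts: V_N = 8.8 − 0.7 = 8.1 V, so I_R = 8.1/0.82 = 9.88 mA.
Check D₂: its anode-to-cathode voltage is 6.4 − 8.1 = -1.7 V < 0.7 V, so it is off. The assumption is consistent.

Only D₁ conducts; I_R ≈ 9.9 mA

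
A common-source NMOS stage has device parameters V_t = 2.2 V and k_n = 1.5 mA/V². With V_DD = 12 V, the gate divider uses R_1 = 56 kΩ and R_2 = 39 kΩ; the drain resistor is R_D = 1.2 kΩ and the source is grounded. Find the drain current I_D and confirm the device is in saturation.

I_D ≈ 5.6 mA

V_G = V_DD·R_2/(R_1+R_2) = 12×39/95 = 4.93 V. With the source grounded, V_GS = V_G = 4.93 V.
Assume saturation: I_D = (k_n/2)(V_GS − V_t)² = (1.5/2)×(4.93 − 2.2)² = 0.75×2.73² = 5.57 mA.
V_DS = V_DD − I_D·R_D = 12 − 5.57×1.2 = 5.31 V.
Saturation requires V_DS ≥ V_GS − V_t = 2.73 V; 5.31 ≥ 2.73 ✓.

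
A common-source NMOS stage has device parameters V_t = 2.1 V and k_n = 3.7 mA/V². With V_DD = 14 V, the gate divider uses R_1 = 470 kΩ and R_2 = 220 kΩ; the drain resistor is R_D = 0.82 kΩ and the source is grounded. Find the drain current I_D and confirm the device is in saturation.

V_G = V_DD·R_2/(R_1+R_2) = 14×220/690 = 4.46 V. With the source grounded, V_GS = V_G = 4.46 V.
Assume saturation: I_D = (k_n/2)(V_GS − V_t)² = (3.7/2)×(4.46 − 2.1)² = 1.85×2.36² = 10.3 mA.
V_DS = V_DD − I_D·R_D = 14 − 10.3×0.82 = 5.52 V.
Saturation requires V_DS ≥ V_GS − V_t = 2.36 V; 5.52 ≥ 2.36 ✓.

I_D ≈ 10 mA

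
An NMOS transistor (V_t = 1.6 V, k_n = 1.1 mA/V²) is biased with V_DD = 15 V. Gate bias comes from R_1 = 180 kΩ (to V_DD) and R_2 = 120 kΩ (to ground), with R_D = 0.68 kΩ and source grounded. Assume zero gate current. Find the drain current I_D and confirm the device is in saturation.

V_G = V_DD·R_2/(R_1+R_2) = 15×120/300 = 6 V. With the source grounded, V_GS = V_G = 6 V.
Assume saturation: I_D = (k_n/2)(V_GS − V_t)² = (1.1/2)×(6 − 1.6)² = 0.55×4.4² = 10.6 mA.
V_DS = V_DD − I_D·R_D = 15 − 10.6×0.68 = 7.76 V.
Saturation requires V_DS ≥ V_GS − V_t = 4.4 V; 7.76 ≥ 4.4 ✓.

I_D ≈ 11 mA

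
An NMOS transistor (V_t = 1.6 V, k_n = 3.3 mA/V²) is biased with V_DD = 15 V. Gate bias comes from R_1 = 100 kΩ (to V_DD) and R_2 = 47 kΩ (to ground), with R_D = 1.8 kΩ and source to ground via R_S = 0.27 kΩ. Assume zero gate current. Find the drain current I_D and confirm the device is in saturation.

I_D ≈ 5.2 mA

V_G = V_DD·R_2/(R_1+R_2) = 15×47/147 = 4.8 V.
Assume saturation: I_D = (k_n/2)(V_GS − V_t)² with V_GS = V_G − I_D·R_S = 4.8 − 0.27·I_D.
Substituting gives 0.12·I_D² − 3.85·I_D + 16.9 = 0, with roots I_D = 5.24 or 26.7 mA.
The root I_D = 26.7 mA gives V_GS = -2.43 V ≤ V_t, so take I_D = 5.24 mA.
Then V_GS = 3.38 V and V_DS = V_DD − I_D(R_D+R_S) = 15 − 5.24×2.07 = 4.16 V.
Saturation requires V_DS ≥ V_GS − V_t = 1.78 V; 4.16 ≥ 1.78 ✓.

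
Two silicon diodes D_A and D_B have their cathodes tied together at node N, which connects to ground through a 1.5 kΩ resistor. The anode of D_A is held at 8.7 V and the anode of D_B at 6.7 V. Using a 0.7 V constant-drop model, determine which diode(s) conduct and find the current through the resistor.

Assume both conduct. Then node N would need to be at both 8.7−0.7 = 8 V and 6.7−0.7 = 6 V, which is impossible.
Assume only D_A conducts: V_N = 8.7 − 0.7 = 8 V, so I_R = 8/1.5 = 5.33 mA.
Check D_B: its anode-to-cathode voltage is 6.7 − 8 = -1.3 V < 0.7 V, so it is off. The assumption is consistent.

Only D_A conducts; I_R ≈ 5.3 mA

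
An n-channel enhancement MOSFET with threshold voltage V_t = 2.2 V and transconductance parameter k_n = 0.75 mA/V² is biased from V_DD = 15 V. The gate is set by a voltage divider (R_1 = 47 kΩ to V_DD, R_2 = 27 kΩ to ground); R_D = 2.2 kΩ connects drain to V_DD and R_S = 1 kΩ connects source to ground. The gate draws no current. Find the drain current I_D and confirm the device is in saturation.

V_G = V_DD·R_2/(R_1+R_2) = 15×27/74 = 5.47 V.
Assume saturation: I_D = (k_n/2)(V_GS − V_t)² with V_GS = V_G − I_D·R_S = 5.47 − 1·I_D.
Substituting gives 0.375·I_D² − 3.45·I_D + 4.02 = 0, with roots I_D = 1.37 or 7.85 mA.
The root I_D = 7.85 mA gives V_GS = -2.37 V ≤ V_t, so take I_D = 1.37 mA.
Then V_GS = 4.11 V and V_DS = V_DD − I_D(R_D+R_S) = 15 − 1.37×3.2 = 10.6 V.
Saturation requires V_DS ≥ V_GS − V_t = 1.91 V; 10.6 ≥ 1.91 ✓.

I_D ≈ 1.4 mA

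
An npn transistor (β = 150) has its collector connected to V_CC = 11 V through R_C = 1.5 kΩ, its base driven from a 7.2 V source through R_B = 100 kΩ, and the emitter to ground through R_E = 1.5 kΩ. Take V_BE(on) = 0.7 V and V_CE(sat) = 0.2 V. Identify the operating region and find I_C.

Assume active. Base-emitter loop: I_B = (V_BB − V_BE)/(R_B + (β+1)R_E) = (7.2 − 0.7)/(100 + 151×1.5) = 0.0199 mA.
I_C = β·I_B = 150×0.0199 = 2.99 mA.
V_CE = V_CC − I_C·R_C − I_E·R_E = 11 − 2.99×1.5 − 3.01×1.5 = 2.01 V > V_CE(sat), so the active-region assumption holds.

active; I_C ≈ 3 mA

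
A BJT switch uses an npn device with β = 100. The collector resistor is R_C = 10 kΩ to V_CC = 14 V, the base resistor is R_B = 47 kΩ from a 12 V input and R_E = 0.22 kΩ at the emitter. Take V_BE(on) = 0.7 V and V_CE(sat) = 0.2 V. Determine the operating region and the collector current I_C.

Assume active: I_B = (12 − 0.7)/(47 + 101×0.22) = 0.163 mA, I_C = β·I_B = 16.3 mA.
Then V_CE = 14 − 16.3×10 − 16.5×0.22 = -153 V < 0.2 V — the active assumption fails.
Re-solve with V_CE = 0.2 V. KCL at the emitter: V_E/R_E = (V_BB−0.7−V_E)/R_B + (V_CC−0.2−V_E)/R_C, giving V_E = 0.347 V.
I_C = (V_CC − 0.2 − V_E)/R_C = (13.8 − 0.347)/10 = 1.35 mA.
Check: I_B = (11.3 − 0.347)/47 = 0.233 mA, and β·I_B = 23.3 mA > I_C, confirming saturation.

saturation; I_C ≈ 1.3 mA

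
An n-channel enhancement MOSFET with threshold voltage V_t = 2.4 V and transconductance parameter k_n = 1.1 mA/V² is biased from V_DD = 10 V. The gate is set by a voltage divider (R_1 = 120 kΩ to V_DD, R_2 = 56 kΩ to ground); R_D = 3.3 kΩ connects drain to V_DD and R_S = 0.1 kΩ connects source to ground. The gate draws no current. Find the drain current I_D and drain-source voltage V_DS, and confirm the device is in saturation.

I_D ≈ 0.31 mA, V_DS ≈ 8.9 V

V_G = V_DD·R_2/(R_1+R_2) = 10×56/176 = 3.18 V.
Assume saturation: I_D = (k_n/2)(V_GS − V_t)² with V_GS = V_G − I_D·R_S = 3.18 − 0.1·I_D.
Substituting gives 0.0055·I_D² − 1.09·I_D + 0.336 = 0, with roots I_D = 0.31 or 197 mA.
The root I_D = 197 mA gives V_GS = -16.5 V ≤ V_t, so take I_D = 0.31 mA.
Then V_GS = 3.15 V and V_DS = V_DD − I_D(R_D+R_S) = 10 − 0.31×3.4 = 8.95 V.
Saturation requires V_DS ≥ V_GS − V_t = 0.751 V; 8.95 ≥ 0.751 ✓.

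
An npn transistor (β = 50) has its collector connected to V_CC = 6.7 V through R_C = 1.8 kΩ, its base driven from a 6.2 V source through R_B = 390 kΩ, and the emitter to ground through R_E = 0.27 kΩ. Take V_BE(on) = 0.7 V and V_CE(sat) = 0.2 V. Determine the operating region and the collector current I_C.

active; I_C ≈ 0.68 mA

Assume active. Base-emitter loop: I_B = (V_BB − V_BE)/(R_B + (β+1)R_E) = (6.2 − 0.7)/(390 + 51×0.27) = 0.0136 mA.
I_C = β·I_B = 50×0.0136 = 0.681 mA.
V_CE = V_CC − I_C·R_C − I_E·R_E = 6.7 − 0.681×1.8 − 0.695×0.27 = 5.29 V > V_CE(sat), so the active-region assumption holds.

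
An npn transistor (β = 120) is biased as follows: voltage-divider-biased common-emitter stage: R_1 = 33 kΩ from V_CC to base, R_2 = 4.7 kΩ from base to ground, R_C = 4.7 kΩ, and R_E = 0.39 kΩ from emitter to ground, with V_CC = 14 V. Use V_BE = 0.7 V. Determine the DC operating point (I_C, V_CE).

I_C ≈ 2.4 mA, V_CE ≈ 1.5 V

Thevenize the base divider: V_Th = V_CC·R_2/(R_1+R_2) = 14×4.7/37.7 = 1.75 V, R_Th = R_1‖R_2 = 4.11 kΩ.
Base-emitter loop: V_Th = I_B·R_Th + V_BE + (β+1)I_B·R_E, so I_B = (1.75 − 0.7) / (4.11 + 121×0.39) = 0.0204 mA.
I_C = β·I_B = 120×0.0204 = 2.45 mA, and I_E = (β+1)I_B = 2.47 mA.
V_CE = V_CC − I_C·R_C − I_E·R_E = 14 − 2.45×4.7 − 2.47×0.39 = 1.55 V.
V_CE = 1.55 V > 0.2 V confirms active-region operation.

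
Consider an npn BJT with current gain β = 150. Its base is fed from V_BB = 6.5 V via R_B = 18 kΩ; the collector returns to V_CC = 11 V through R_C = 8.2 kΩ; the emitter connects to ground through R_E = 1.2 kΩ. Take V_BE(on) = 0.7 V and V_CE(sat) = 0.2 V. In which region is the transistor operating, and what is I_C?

Assume active: I_B = (6.5 − 0.7)/(18 + 151×1.2) = 0.0291 mA, I_C = β·I_B = 4.37 mA.
Then V_CE = 11 − 4.37×8.2 − 4.4×1.2 = -30.1 V < 0.2 V — the active assumption fails.
Re-solve with V_CE = 0.2 V. KCL at the emitter: V_E/R_E = (V_BB−0.7−V_E)/R_B + (V_CC−0.2−V_E)/R_C, giving V_E = 1.62 V.
I_C = (V_CC − 0.2 − V_E)/R_C = (10.8 − 1.62)/8.2 = 1.12 mA.
Check: I_B = (5.8 − 1.62)/18 = 0.232 mA, and β·I_B = 34.8 mA > I_C, confirming saturation.

saturation; I_C ≈ 1.1 mA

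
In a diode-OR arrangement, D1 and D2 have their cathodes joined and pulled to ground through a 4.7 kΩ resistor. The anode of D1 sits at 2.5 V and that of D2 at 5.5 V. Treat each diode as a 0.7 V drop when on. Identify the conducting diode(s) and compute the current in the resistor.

Assume both conduct. Then node N would need to be at both 2.5−0.7 = 1.8 V and 5.5−0.7 = 4.8 V, which is impossible.
Assume only D2 conducts: V_N = 5.5 − 0.7 = 4.8 V, so I_R = 4.8/4.7 = 1.02 mA.
Check D1: its anode-to-cathode voltage is 2.5 − 4.8 = -2.3 V < 0.7 V, so it is off. The assumption is consistent.

Only D2 conducts; I_R ≈ 1 mA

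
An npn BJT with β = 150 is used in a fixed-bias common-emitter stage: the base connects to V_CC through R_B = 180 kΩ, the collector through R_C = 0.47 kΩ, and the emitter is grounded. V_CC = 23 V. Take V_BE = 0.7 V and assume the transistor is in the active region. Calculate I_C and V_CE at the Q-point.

I_C ≈ 19 mA, V_CE ≈ 14 V

Base loop: V_CC = I_B·R_B + V_BE, so I_B = (23 − 0.7)/180 kΩ = 0.124 mA.
In the active region I_C = β·I_B = 150 × 0.124 = 18.6 mA.
Collector loop: V_CE = V_CC − I_C·R_C = 23 − 18.6×0.47 = 14.3 V.
Since V_CE = 14.3 V > V_CE(sat) ≈ 0.2 V, the transistor is in the active region as assumed.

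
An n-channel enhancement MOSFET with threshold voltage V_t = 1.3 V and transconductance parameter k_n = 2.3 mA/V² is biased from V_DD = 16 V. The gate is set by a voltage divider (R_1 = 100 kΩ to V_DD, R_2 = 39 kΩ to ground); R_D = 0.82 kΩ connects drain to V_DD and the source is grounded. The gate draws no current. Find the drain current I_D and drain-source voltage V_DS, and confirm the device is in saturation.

V_G = V_DD·R_2/(R_1+R_2) = 16×39/139 = 4.49 V. With the source grounded, V_GS = V_G = 4.49 V.
Assume saturation: I_D = (k_n/2)(V_GS − V_t)² = (2.3/2)×(4.49 − 1.3)² = 1.15×3.19² = 11.7 mA.
V_DS = V_DD − I_D·R_D = 16 − 11.7×0.82 = 6.41 V.
Saturation requires V_DS ≥ V_GS − V_t = 3.19 V; 6.41 ≥ 3.19 ✓.

I_D ≈ 12 mA, V_DS ≈ 6.4 V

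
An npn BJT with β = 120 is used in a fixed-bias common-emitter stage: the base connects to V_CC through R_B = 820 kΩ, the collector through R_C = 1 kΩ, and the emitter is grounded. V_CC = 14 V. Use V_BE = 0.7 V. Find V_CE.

V_CE ≈ 12 V

Base loop: V_CC = I_B·R_B + V_BE, so I_B = (14 − 0.7)/820 kΩ = 0.0162 mA.
In the active region I_C = β·I_B = 120 × 0.0162 = 1.95 mA.
Collector loop: V_CE = V_CC − I_C·R_C = 14 − 1.95×1 = 12.1 V.
Since V_CE = 12.1 V > V_CE(sat) ≈ 0.2 V, the transistor is in the active region as assumed.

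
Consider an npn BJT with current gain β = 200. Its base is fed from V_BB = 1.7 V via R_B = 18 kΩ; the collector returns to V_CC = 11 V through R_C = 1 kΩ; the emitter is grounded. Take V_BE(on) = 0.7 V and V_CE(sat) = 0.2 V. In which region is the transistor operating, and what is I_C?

saturation; I_C ≈ 11 mA

Assume active: I_B = (1.7 − 0.7)/18 = 0.0556 mA, giving I_C = β·I_B = 11.1 mA.
But then V_CE = 11 − 11.1×1 = -0.111 V < V_CE(sat) = 0.2 V — impossible in the active region.
So the transistor is saturated. With V_CE = 0.2 V, I_C = (V_CC − 0.2)/R_C = 10.8/1 = 10.8 mA.
Check: β·I_B = 11.1 mA > I_C = 10.8 mA, confirming saturation.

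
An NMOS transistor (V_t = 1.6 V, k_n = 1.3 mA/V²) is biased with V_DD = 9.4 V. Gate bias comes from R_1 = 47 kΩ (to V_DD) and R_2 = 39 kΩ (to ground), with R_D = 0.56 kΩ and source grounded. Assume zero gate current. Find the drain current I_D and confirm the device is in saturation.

I_D ≈ 4.6 mA

V_G = V_DD·R_2/(R_1+R_2) = 9.4×39/86 = 4.26 V. With the source grounded, V_GS = V_G = 4.26 V.
Assume saturation: I_D = (k_n/2)(V_GS − V_t)² = (1.3/2)×(4.26 − 1.6)² = 0.65×2.66² = 4.61 mA.
V_DS = V_DD − I_D·R_D = 9.4 − 4.61×0.56 = 6.82 V.
Saturation requires V_DS ≥ V_GS − V_t = 2.66 V; 6.82 ≥ 2.66 ✓.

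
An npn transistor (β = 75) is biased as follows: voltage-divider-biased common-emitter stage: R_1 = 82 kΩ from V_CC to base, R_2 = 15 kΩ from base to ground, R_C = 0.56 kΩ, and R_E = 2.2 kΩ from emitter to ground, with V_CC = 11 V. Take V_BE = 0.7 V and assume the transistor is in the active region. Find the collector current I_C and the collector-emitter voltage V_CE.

Thevenize the base divider: V_Th = V_CC·R_2/(R_1+R_2) = 11×15/97 = 1.7 V, R_Th = R_1‖R_2 = 12.7 kΩ.
Base-emitter loop: V_Th = I_B·R_Th + V_BE + (β+1)I_B·R_E, so I_B = (1.7 − 0.7) / (12.7 + 76×2.2) = 0.00556 mA.
I_C = β·I_B = 75×0.00556 = 0.417 mA, and I_E = (β+1)I_B = 0.423 mA.
V_CE = V_CC − I_C·R_C − I_E·R_E = 11 − 0.417×0.56 − 0.423×2.2 = 9.84 V.
V_CE = 9.84 V > 0.2 V confirms active-region operation.

I_C ≈ 0.42 mA, V_CE ≈ 9.8 V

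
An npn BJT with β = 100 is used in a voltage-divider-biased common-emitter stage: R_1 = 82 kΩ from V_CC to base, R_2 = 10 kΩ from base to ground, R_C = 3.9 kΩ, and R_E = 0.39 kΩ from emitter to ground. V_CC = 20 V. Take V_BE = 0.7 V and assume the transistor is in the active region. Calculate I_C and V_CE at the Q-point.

I_C ≈ 3.1 mA, V_CE ≈ 6.9 V

Thevenize the base divider: V_Th = V_CC·R_2/(R_1+R_2) = 20×10/92 = 2.17 V, R_Th = R_1‖R_2 = 8.91 kΩ.
Base-emitter loop: V_Th = I_B·R_Th + V_BE + (β+1)I_B·R_E, so I_B = (2.17 − 0.7) / (8.91 + 101×0.39) = 0.0305 mA.
I_C = β·I_B = 100×0.0305 = 3.05 mA, and I_E = (β+1)I_B = 3.08 mA.
V_CE = V_CC − I_C·R_C − I_E·R_E = 20 − 3.05×3.9 − 3.08×0.39 = 6.9 V.
V_CE = 6.9 V > 0.2 V confirms active-region operation.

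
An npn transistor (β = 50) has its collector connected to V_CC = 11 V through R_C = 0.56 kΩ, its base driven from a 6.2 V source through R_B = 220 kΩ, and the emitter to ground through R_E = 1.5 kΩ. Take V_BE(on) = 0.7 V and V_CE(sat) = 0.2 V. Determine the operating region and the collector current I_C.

Assume active. Base-emitter loop: I_B = (V_BB − V_BE)/(R_B + (β+1)R_E) = (6.2 − 0.7)/(220 + 51×1.5) = 0.0185 mA.
I_C = β·I_B = 50×0.0185 = 0.927 mA.
V_CE = V_CC − I_C·R_C − I_E·R_E = 11 − 0.927×0.56 − 0.946×1.5 = 9.06 V > V_CE(sat), so the active-region assumption holds.

active; I_C ≈ 0.93 mA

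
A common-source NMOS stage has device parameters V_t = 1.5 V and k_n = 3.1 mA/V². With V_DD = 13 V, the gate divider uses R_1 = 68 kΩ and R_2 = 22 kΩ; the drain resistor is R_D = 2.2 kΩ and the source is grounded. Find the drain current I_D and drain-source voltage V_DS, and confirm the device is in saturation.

I_D ≈ 4.4 mA, V_DS ≈ 3.4 V

V_G = V_DD·R_2/(R_1+R_2) = 13×22/90 = 3.18 V. With the source grounded, V_GS = V_G = 3.18 V.
Assume saturation: I_D = (k_n/2)(V_GS − V_t)² = (3.1/2)×(3.18 − 1.5)² = 1.55×1.68² = 4.36 mA.
V_DS = V_DD − I_D·R_D = 13 − 4.36×2.2 = 3.4 V.
Saturation requires V_DS ≥ V_GS − V_t = 1.68 V; 3.4 ≥ 1.68 ✓.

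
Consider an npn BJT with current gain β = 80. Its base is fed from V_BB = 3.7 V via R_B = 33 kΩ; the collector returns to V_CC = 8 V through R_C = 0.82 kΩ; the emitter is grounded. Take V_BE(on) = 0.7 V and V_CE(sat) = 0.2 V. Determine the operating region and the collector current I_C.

Assume active. Base-emitter loop: I_B = (V_BB − V_BE)/R_B = (3.7 − 0.7)/33 = 0.0909 mA.
I_C = β·I_B = 80×0.0909 = 7.27 mA.
V_CE = V_CC − I_C·R_C = 8 − 7.27×0.82 = 2.04 V > V_CE(sat), so the active-region assumption holds.

active; I_C ≈ 7.3 mA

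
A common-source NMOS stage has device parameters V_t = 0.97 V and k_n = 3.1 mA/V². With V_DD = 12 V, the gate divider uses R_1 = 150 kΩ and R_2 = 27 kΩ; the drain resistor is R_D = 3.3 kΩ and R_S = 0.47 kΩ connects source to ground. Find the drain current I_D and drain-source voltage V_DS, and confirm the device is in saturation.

I_D ≈ 0.56 mA, V_DS ≈ 9.9 V

V_G = V_DD·R_2/(R_1+R_2) = 12×27/177 = 1.83 V.
Assume saturation: I_D = (k_n/2)(V_GS − V_t)² with V_GS = V_G − I_D·R_S = 1.83 − 0.47·I_D.
Substituting gives 0.342·I_D² − 2.25·I_D + 1.15 = 0, with roots I_D = 0.556 or 6.03 mA.
The root I_D = 6.03 mA gives V_GS = -1 V ≤ V_t, so take I_D = 0.556 mA.
Then V_GS = 1.57 V and V_DS = V_DD − I_D(R_D+R_S) = 12 − 0.556×3.77 = 9.9 V.
Saturation requires V_DS ≥ V_GS − V_t = 0.599 V; 9.9 ≥ 0.599 ✓.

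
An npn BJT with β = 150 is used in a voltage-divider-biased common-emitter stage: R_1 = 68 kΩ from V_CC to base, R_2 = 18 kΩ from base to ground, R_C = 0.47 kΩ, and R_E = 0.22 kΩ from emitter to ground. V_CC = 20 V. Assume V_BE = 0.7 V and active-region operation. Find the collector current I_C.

I_C ≈ 11 mA

Thevenize the base divider: V_Th = V_CC·R_2/(R_1+R_2) = 20×18/86 = 4.19 V, R_Th = R_1‖R_2 = 14.2 kΩ.
Base-emitter loop: V_Th = I_B·R_Th + V_BE + (β+1)I_B·R_E, so I_B = (4.19 − 0.7) / (14.2 + 151×0.22) = 0.0735 mA.
I_C = β·I_B = 150×0.0735 = 11 mA, and I_E = (β+1)I_B = 11.1 mA.
V_CE = V_CC − I_C·R_C − I_E·R_E = 20 − 11×0.47 − 11.1×0.22 = 12.4 V.
V_CE = 12.4 V > 0.2 V confirms active-region operation.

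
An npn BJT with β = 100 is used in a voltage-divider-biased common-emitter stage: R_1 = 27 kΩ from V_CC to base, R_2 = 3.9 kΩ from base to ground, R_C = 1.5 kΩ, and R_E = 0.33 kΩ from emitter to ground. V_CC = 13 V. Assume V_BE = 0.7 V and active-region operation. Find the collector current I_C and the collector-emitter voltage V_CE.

I_C ≈ 2.6 mA, V_CE ≈ 8.3 V

Thevenize the base divider: V_Th = V_CC·R_2/(R_1+R_2) = 13×3.9/30.9 = 1.64 V, R_Th = R_1‖R_2 = 3.41 kΩ.
Base-emitter loop: V_Th = I_B·R_Th + V_BE + (β+1)I_B·R_E, so I_B = (1.64 − 0.7) / (3.41 + 101×0.33) = 0.0256 mA.
I_C = β·I_B = 100×0.0256 = 2.56 mA, and I_E = (β+1)I_B = 2.59 mA.
V_CE = V_CC − I_C·R_C − I_E·R_E = 13 − 2.56×1.5 − 2.59×0.33 = 8.31 V.
V_CE = 8.31 V > 0.2 V confirms active-region operation.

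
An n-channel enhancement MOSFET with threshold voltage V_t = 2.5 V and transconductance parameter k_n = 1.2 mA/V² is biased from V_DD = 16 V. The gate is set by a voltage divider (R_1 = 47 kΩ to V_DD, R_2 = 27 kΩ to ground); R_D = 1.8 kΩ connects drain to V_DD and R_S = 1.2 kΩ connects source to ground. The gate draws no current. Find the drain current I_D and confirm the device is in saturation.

I_D ≈ 1.5 mA

V_G = V_DD·R_2/(R_1+R_2) = 16×27/74 = 5.84 V.
Assume saturation: I_D = (k_n/2)(V_GS − V_t)² with V_GS = V_G − I_D·R_S = 5.84 − 1.2·I_D.
Substituting gives 0.864·I_D² − 5.81·I_D + 6.68 = 0, with roots I_D = 1.47 or 5.25 mA.
The root I_D = 5.25 mA gives V_GS = -0.457 V ≤ V_t, so take I_D = 1.47 mA.
Then V_GS = 4.07 V and V_DS = V_DD − I_D(R_D+R_S) = 16 − 1.47×3 = 11.6 V.
Saturation requires V_DS ≥ V_GS − V_t = 1.57 V; 11.6 ≥ 1.57 ✓.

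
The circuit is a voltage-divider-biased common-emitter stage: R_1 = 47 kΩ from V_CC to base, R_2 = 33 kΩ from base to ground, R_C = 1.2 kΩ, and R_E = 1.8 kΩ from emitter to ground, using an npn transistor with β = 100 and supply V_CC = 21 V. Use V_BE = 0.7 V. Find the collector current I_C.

Thevenize the base divider: V_Th = V_CC·R_2/(R_1+R_2) = 21×33/80 = 8.66 V, R_Th = R_1‖R_2 = 19.4 kΩ.
Base-emitter loop: V_Th = I_B·R_Th + V_BE + (β+1)I_B·R_E, so I_B = (8.66 − 0.7) / (19.4 + 101×1.8) = 0.0396 mA.
I_C = β·I_B = 100×0.0396 = 3.96 mA, and I_E = (β+1)I_B = 4 mA.
V_CE = V_CC − I_C·R_C − I_E·R_E = 21 − 3.96×1.2 − 4×1.8 = 9.06 V.
V_CE = 9.06 V > 0.2 V confirms active-region operation.

I_C ≈ 4 mA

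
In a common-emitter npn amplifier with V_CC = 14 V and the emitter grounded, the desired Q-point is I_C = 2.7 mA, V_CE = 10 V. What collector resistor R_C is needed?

R_C ≈ 1.5 kΩ

Collector loop: V_CC = I_C·R_C + V_CE.
R_C = (V_CC − V_CE)/I_C = (14 − 10)/2.7 = 1.48 kΩ.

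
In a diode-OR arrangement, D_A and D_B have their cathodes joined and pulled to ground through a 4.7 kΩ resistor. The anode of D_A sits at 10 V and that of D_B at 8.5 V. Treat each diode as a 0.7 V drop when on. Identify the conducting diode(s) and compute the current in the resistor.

Only D_A conducts; I_R ≈ 2 mA

Assume both conduct. Then node N would need to be at both 10−0.7 = 9.3 V and 8.5−0.7 = 7.8 V, which is impossible.
Assume only D_A conducts: V_N = 10 − 0.7 = 9.3 V, so I_R = 9.3/4.7 = 1.98 mA.
Check D_B: its anode-to-cathode voltage is 8.5 − 9.3 = -0.8 V < 0.7 V, so it is off. The assumption is consistent.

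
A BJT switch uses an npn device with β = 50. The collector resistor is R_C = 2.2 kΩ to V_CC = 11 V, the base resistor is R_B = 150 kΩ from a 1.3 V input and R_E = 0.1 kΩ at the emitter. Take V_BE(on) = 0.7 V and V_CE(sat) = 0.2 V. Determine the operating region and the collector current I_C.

Assume active. Base-emitter loop: I_B = (V_BB − V_BE)/(R_B + (β+1)R_E) = (1.3 − 0.7)/(150 + 51×0.1) = 0.00387 mA.
I_C = β·I_B = 50×0.00387 = 0.193 mA.
V_CE = V_CC − I_C·R_C − I_E·R_E = 11 − 0.193×2.2 − 0.197×0.1 = 10.6 V > V_CE(sat), so the active-region assumption holds.

active; I_C ≈ 0.19 mA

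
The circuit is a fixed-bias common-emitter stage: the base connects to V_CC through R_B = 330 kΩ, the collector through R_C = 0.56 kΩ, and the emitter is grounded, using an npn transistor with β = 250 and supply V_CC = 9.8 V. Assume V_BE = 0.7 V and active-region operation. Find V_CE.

V_CE ≈ 5.9 V

Base loop: V_CC = I_B·R_B + V_BE, so I_B = (9.8 − 0.7)/330 kΩ = 0.0276 mA.
In the active region I_C = β·I_B = 250 × 0.0276 = 6.89 mA.
Collector loop: V_CE = V_CC − I_C·R_C = 9.8 − 6.89×0.56 = 5.94 V.
Since V_CE = 5.94 V > V_CE(sat) ≈ 0.2 V, the transistor is in the active region as assumed.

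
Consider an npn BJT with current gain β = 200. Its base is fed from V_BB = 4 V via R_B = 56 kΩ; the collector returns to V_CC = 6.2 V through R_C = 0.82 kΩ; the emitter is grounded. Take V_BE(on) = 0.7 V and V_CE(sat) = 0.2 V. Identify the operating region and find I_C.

saturation; I_C ≈ 7.3 mA

Assume active: I_B = (4 − 0.7)/56 = 0.0589 mA, giving I_C = β·I_B = 11.8 mA.
But then V_CE = 6.2 − 11.8×0.82 = -3.46 V < V_CE(sat) = 0.2 V — impossible in the active region.
So the transistor is saturated. With V_CE = 0.2 V, I_C = (V_CC − 0.2)/R_C = 6/0.82 = 7.32 mA.
Check: β·I_B = 11.8 mA > I_C = 7.32 mA, confirming saturation.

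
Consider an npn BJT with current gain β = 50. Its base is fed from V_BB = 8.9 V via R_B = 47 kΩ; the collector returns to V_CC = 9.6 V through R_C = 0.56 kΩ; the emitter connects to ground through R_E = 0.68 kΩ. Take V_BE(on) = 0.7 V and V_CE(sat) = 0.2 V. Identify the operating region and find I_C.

Assume active. Base-emitter loop: I_B = (V_BB − V_BE)/(R_B + (β+1)R_E) = (8.9 − 0.7)/(47 + 51×0.68) = 0.1 mA.
I_C = β·I_B = 50×0.1 = 5.02 mA.
V_CE = V_CC − I_C·R_C − I_E·R_E = 9.6 − 5.02×0.56 − 5.12×0.68 = 3.31 V > V_CE(sat), so the active-region assumption holds.

active; I_C ≈ 5 mA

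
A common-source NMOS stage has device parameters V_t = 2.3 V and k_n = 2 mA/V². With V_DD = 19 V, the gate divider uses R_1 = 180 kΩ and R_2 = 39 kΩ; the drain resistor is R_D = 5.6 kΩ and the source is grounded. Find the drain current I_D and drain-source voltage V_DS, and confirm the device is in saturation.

V_G = V_DD·R_2/(R_1+R_2) = 19×39/219 = 3.38 V. With the source grounded, V_GS = V_G = 3.38 V.
Assume saturation: I_D = (k_n/2)(V_GS − V_t)² = (2/2)×(3.38 − 2.3)² = 1×1.08² = 1.17 mA.
V_DS = V_DD − I_D·R_D = 19 − 1.17×5.6 = 12.4 V.
Saturation requires V_DS ≥ V_GS − V_t = 1.08 V; 12.4 ≥ 1.08 ✓.

I_D ≈ 1.2 mA, V_DS ≈ 12 V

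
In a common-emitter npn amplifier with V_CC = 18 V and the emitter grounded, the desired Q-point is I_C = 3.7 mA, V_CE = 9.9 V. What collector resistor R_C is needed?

Collector loop: V_CC = I_C·R_C + V_CE.
R_C = (V_CC − V_CE)/I_C = (18 − 9.9)/3.7 = 2.19 kΩ.

R_C ≈ 2.2 kΩ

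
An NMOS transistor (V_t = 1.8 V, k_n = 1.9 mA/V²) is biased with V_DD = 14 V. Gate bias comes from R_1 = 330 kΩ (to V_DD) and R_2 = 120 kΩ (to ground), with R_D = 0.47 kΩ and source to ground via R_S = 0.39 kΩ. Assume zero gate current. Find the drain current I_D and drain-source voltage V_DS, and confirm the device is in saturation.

V_G = V_DD·R_2/(R_1+R_2) = 14×120/450 = 3.73 V.
Assume saturation: I_D = (k_n/2)(V_GS − V_t)² with V_GS = V_G − I_D·R_S = 3.73 − 0.39·I_D.
Substituting gives 0.144·I_D² − 2.43·I_D + 3.55 = 0, with roots I_D = 1.61 or 15.2 mA.
The root I_D = 15.2 mA gives V_GS = -2.2 V ≤ V_t, so take I_D = 1.61 mA.
Then V_GS = 3.1 V and V_DS = V_DD − I_D(R_D+R_S) = 14 − 1.61×0.86 = 12.6 V.
Saturation requires V_DS ≥ V_GS − V_t = 1.3 V; 12.6 ≥ 1.3 ✓.

I_D ≈ 1.6 mA, V_DS ≈ 13 V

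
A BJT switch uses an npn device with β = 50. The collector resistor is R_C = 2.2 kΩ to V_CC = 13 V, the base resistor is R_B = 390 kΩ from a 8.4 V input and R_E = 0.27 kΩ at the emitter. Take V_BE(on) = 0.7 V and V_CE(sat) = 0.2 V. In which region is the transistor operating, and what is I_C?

active; I_C ≈ 0.95 mA

Assume active. Base-emitter loop: I_B = (V_BB − V_BE)/(R_B + (β+1)R_E) = (8.4 − 0.7)/(390 + 51×0.27) = 0.0191 mA.
I_C = β·I_B = 50×0.0191 = 0.954 mA.
V_CE = V_CC − I_C·R_C − I_E·R_E = 13 − 0.954×2.2 − 0.973×0.27 = 10.6 V > V_CE(sat), so the active-region assumption holds.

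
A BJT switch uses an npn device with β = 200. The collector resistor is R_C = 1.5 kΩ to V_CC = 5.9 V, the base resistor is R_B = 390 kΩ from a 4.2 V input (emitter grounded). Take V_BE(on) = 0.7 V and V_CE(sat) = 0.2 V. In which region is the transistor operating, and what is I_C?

Assume active. Base-emitter loop: I_B = (V_BB − V_BE)/R_B = (4.2 − 0.7)/390 = 0.00897 mA.
I_C = β·I_B = 200×0.00897 = 1.79 mA.
V_CE = V_CC − I_C·R_C = 5.9 − 1.79×1.5 = 3.21 V > V_CE(sat), so the active-region assumption holds.

active; I_C ≈ 1.8 mA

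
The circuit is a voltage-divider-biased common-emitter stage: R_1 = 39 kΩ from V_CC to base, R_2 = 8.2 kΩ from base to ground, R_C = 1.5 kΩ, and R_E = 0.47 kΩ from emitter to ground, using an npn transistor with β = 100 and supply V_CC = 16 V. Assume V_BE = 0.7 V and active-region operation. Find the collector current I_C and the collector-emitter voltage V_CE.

Thevenize the base divider: V_Th = V_CC·R_2/(R_1+R_2) = 16×8.2/47.2 = 2.78 V, R_Th = R_1‖R_2 = 6.78 kΩ.
Base-emitter loop: V_Th = I_B·R_Th + V_BE + (β+1)I_B·R_E, so I_B = (2.78 − 0.7) / (6.78 + 101×0.47) = 0.0383 mA.
I_C = β·I_B = 100×0.0383 = 3.83 mA, and I_E = (β+1)I_B = 3.87 mA.
V_CE = V_CC − I_C·R_C − I_E·R_E = 16 − 3.83×1.5 − 3.87×0.47 = 8.43 V.
V_CE = 8.43 V > 0.2 V confirms active-region operation.

I_C ≈ 3.8 mA, V_CE ≈ 8.4 V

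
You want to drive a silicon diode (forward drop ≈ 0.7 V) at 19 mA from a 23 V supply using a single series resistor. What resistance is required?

R ≈ 1.2 kΩ

The resistor drops V_S − V_D = 23 − 0.7 = 22.3 V at 19 mA.
R = 22.3 V / 19 mA = 1.17 kΩ.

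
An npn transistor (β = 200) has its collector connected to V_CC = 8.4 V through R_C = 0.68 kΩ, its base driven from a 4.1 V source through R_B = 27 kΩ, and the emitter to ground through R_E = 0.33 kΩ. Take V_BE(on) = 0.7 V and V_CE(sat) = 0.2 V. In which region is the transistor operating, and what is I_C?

Assume active. Base-emitter loop: I_B = (V_BB − V_BE)/(R_B + (β+1)R_E) = (4.1 − 0.7)/(27 + 201×0.33) = 0.0364 mA.
I_C = β·I_B = 200×0.0364 = 7.29 mA.
V_CE = V_CC − I_C·R_C − I_E·R_E = 8.4 − 7.29×0.68 − 7.32×0.33 = 1.03 V > V_CE(sat), so the active-region assumption holds.

active; I_C ≈ 7.3 mA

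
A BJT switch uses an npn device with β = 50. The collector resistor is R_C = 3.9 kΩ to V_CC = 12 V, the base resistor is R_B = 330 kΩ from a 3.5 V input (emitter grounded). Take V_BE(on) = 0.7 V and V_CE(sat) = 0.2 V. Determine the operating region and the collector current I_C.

Assume active. Base-emitter loop: I_B = (V_BB − V_BE)/R_B = (3.5 − 0.7)/330 = 0.00848 mA.
I_C = β·I_B = 50×0.00848 = 0.424 mA.
V_CE = V_CC − I_C·R_C = 12 − 0.424×3.9 = 10.3 V > V_CE(sat), so the active-region assumption holds.

active; I_C ≈ 0.42 mA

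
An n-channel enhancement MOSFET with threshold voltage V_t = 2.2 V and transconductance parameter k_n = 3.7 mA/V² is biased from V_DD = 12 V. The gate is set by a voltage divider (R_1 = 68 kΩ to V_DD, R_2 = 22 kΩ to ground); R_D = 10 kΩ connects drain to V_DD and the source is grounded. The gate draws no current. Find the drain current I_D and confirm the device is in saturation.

I_D ≈ 0.99 mA

V_G = V_DD·R_2/(R_1+R_2) = 12×22/90 = 2.93 V. With the source grounded, V_GS = V_G = 2.93 V.
Assume saturation: I_D = (k_n/2)(V_GS − V_t)² = (3.7/2)×(2.93 − 2.2)² = 1.85×0.733² = 0.995 mA.
V_DS = V_DD − I_D·R_D = 12 − 0.995×10 = 2.05 V.
Saturation requires V_DS ≥ V_GS − V_t = 0.733 V; 2.05 ≥ 0.733 ✓.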